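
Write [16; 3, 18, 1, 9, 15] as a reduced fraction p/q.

142262/8713

Fold from the inside: start with 15/1.
  9 + 1/15 = 136/15
  1 + 15/136 = 151/136
  18 + 136/151 = 2854/151
  3 + 151/2854 = 8713/2854
  16 + 2854/8713 = 142262/8713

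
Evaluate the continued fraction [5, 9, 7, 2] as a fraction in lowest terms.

Using pₖ = aₖpₖ₋₁ + pₖ₋₂ and qₖ = aₖqₖ₋₁ + qₖ₋₂:
  k=0: a=5, p=5, q=1
  k=1: a=9, p=46, q=9
  k=2: a=7, p=327, q=64
  k=3: a=2, p=700, q=137

700/137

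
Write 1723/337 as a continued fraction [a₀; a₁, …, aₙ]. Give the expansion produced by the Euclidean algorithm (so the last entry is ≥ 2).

[5; 8, 1, 6, 1, 1, 2]

1723 = 5·337 + 38
337 = 8·38 + 33
38 = 1·33 + 5
33 = 6·5 + 3
5 = 1·3 + 2
3 = 1·2 + 1
2 = 2·1 + 0  (stop)
So 1723/337 = [5; 8, 1, 6, 1, 1, 2].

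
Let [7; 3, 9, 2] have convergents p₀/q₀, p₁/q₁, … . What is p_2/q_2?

205/28

Using pₖ = aₖpₖ₋₁ + pₖ₋₂, qₖ = aₖqₖ₋₁ + qₖ₋₂ (with p₋₁=1, p₋₂=0, q₋₁=0, q₋₂=1):
  k=0: a=7, p=7, q=1
  k=1: a=3, p=22, q=3
  k=2: a=9, p=205, q=28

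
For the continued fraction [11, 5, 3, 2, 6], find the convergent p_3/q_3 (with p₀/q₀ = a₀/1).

Using pₖ = aₖpₖ₋₁ + pₖ₋₂, qₖ = aₖqₖ₋₁ + qₖ₋₂ (with p₋₁=1, p₋₂=0, q₋₁=0, q₋₂=1):
  k=0: a=11, p=11, q=1
  k=1: a=5, p=56, q=5
  k=2: a=3, p=179, q=16
  k=3: a=2, p=414, q=37

414/37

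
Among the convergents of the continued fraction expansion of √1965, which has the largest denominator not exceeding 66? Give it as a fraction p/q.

2837/64

√1965 = [44; 3, 21, 1, 4, 1, 21, 3, 88, …] (period length 8).
Convergents:
  p_0/q_0 = 44/1
  p_1/q_1 = 133/3
  p_2/q_2 = 2837/64
  p_3/q_3 = 2970/67
q_2 = 64 ≤ 66 < 67 = q_3, so the answer is 2837/64.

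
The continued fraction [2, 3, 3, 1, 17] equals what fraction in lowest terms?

Fold from the inside: start with 17/1.
  1 + 1/17 = 18/17
  3 + 17/18 = 71/18
  3 + 18/71 = 231/71
  2 + 71/231 = 533/231

533/231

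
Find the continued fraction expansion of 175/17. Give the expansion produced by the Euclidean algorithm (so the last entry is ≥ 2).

175 = 10·17 + 5
17 = 3·5 + 2
5 = 2·2 + 1
2 = 2·1 + 0  (stop)
So 175/17 = [10; 3, 2, 2].

[10; 3, 2, 2]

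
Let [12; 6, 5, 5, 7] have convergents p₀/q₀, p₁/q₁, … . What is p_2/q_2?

Using pₖ = aₖpₖ₋₁ + pₖ₋₂, qₖ = aₖqₖ₋₁ + qₖ₋₂ (with p₋₁=1, p₋₂=0, q₋₁=0, q₋₂=1):
  k=0: a=12, p=12, q=1
  k=1: a=6, p=73, q=6
  k=2: a=5, p=377, q=31

377/31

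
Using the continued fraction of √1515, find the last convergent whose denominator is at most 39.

506/13

√1515 = [38; 1, 11, 1, 76, …] (period length 4).
Convergents:
  p_0/q_0 = 38/1
  p_1/q_1 = 39/1
  p_2/q_2 = 467/12
  p_3/q_3 = 506/13
  p_4/q_4 = 38923/1000
q_3 = 13 ≤ 39 < 1000 = q_4, so the answer is 506/13.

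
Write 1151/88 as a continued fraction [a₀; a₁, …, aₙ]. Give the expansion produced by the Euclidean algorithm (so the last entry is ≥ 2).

1151 = 13*88 + 7
88 = 12*7 + 4
7 = 1*4 + 3
4 = 1*3 + 1
3 = 3*1 + 0  (stop)
So 1151/88 = [13; 12, 1, 1, 3].

[13; 12, 1, 1, 3]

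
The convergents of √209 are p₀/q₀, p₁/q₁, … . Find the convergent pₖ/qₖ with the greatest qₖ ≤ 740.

√209 = [14; 2, 5, 3, 2, 3, 5, 2, 28, …] (period length 8).
Convergents:
  p_0/q_0 = 14/1
  p_1/q_1 = 29/2
  p_2/q_2 = 159/11
  p_3/q_3 = 506/35
  p_4/q_4 = 1171/81
  p_5/q_5 = 4019/278
  p_6/q_6 = 21266/1471
q_5 = 278 ≤ 740 < 1471 = q_6, so the answer is 4019/278.

4019/278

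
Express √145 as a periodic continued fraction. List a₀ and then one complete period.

a₀ = ⌊√145⌋ = 12.
With m₀=0, d₀=1 and mₖ₊₁ = dₖaₖ − mₖ, dₖ₊₁ = (n − mₖ₊₁²)/dₖ, aₖ₊₁ = ⌊(a₀+mₖ₊₁)/dₖ₊₁⌋:
  k=1: m=12, d=1, a=24
d=1 and a=2a₀=24 at k=1, so the next step gives (m, d) = (12, 1) again — its k=1 value — and the period has length 1.

[12; 24]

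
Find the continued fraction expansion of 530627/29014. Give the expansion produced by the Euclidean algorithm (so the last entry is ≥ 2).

[18; 3, 2, 6, 1, 1, 17, 17]

530627 = 18·29014 + 8375
29014 = 3·8375 + 3889
8375 = 2·3889 + 597
3889 = 6·597 + 307
597 = 1·307 + 290
307 = 1·290 + 17
290 = 17·17 + 1
17 = 17·1 + 0  (stop)
So 530627/29014 = [18; 3, 2, 6, 1, 1, 17, 17].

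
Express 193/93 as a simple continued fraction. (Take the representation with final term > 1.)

[2; 13, 3, 2]

193 = 2×93 + 7
93 = 13×7 + 2
7 = 3×2 + 1
2 = 2×1 + 0  (stop)
So 193/93 = [2; 13, 3, 2].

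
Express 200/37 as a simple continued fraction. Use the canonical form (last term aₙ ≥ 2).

200 = 5×37 + 15
37 = 2×15 + 7
15 = 2×7 + 1
7 = 7×1 + 0  (stop)
So 200/37 = [5; 2, 2, 7].

[5; 2, 2, 7]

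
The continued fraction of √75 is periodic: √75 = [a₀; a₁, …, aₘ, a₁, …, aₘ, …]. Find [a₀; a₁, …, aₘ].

a₀ = ⌊√75⌋ = 8.
With m₀=0, d₀=1 and mₖ₊₁ = dₖaₖ − mₖ, dₖ₊₁ = (n − mₖ₊₁²)/dₖ, aₖ₊₁ = ⌊(a₀+mₖ₊₁)/dₖ₊₁⌋:
  k=1: m=8, d=11, a=1
  k=2: m=3, d=6, a=1
  k=3: m=3, d=11, a=1
  k=4: m=8, d=1, a=16
d=1 and a=2a₀=16 at k=4, so the next step gives (m, d) = (8, 11) again — its k=1 value — and the period has length 4.

[8; 1, 1, 1, 16]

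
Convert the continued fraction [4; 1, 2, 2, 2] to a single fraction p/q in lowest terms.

80/17

Using pₖ = aₖpₖ₋₁ + pₖ₋₂ and qₖ = aₖqₖ₋₁ + qₖ₋₂:
  k=0: a=4, p=4, q=1
  k=1: a=1, p=5, q=1
  k=2: a=2, p=14, q=3
  k=3: a=2, p=33, q=7
  k=4: a=2, p=80, q=17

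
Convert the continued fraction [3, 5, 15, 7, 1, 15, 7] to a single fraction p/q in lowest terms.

219779/68737

Using pₖ = aₖpₖ₋₁ + pₖ₋₂ and qₖ = aₖqₖ₋₁ + qₖ₋₂:
  k=0: a=3, p=3, q=1
  k=1: a=5, p=16, q=5
  k=2: a=15, p=243, q=76
  k=3: a=7, p=1717, q=537
  k=4: a=1, p=1960, q=613
  k=5: a=15, p=31117, q=9732
  k=6: a=7, p=219779, q=68737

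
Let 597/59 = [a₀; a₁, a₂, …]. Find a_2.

2

597 = 10·59 + 7   →  a_0 = 10
59 = 8·7 + 3   →  a_1 = 8
7 = 2·3 + 1   →  a_2 = 2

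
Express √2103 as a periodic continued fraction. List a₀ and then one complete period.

a₀ = ⌊√2103⌋ = 45.

[45; 1, 6, 15, 6, 1, 90]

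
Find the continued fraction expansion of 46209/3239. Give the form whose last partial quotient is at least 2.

46209 = 14*3239 + 863
3239 = 3*863 + 650
863 = 1*650 + 213
650 = 3*213 + 11
213 = 19*11 + 4
11 = 2*4 + 3
4 = 1*3 + 1
3 = 3*1 + 0  (stop)
So 46209/3239 = [14; 3, 1, 3, 19, 2, 1, 3].

[14; 3, 1, 3, 19, 2, 1, 3]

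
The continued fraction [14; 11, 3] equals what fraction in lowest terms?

Using pₖ = aₖpₖ₋₁ + pₖ₋₂ and qₖ = aₖqₖ₋₁ + qₖ₋₂:
  k=0: a=14, p=14, q=1
  k=1: a=11, p=155, q=11
  k=2: a=3, p=479, q=34

479/34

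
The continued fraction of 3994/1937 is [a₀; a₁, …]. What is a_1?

16

3994 = 2·1937 + 120   →  a_0 = 2
1937 = 16·120 + 17   →  a_1 = 16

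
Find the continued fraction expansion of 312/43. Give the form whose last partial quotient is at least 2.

[7; 3, 1, 10]

312 = 7*43 + 11
43 = 3*11 + 10
11 = 1*10 + 1
10 = 10*1 + 0  (stop)
So 312/43 = [7; 3, 1, 10].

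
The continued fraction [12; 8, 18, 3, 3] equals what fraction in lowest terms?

17871/1474

Using pₖ = aₖpₖ₋₁ + pₖ₋₂ and qₖ = aₖqₖ₋₁ + qₖ₋₂:
  k=0: a=12, p=12, q=1
  k=1: a=8, p=97, q=8
  k=2: a=18, p=1758, q=145
  k=3: a=3, p=5371, q=443
  k=4: a=3, p=17871, q=1474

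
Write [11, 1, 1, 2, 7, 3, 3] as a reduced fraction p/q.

Using pₖ = aₖpₖ₋₁ + pₖ₋₂ and qₖ = aₖqₖ₋₁ + qₖ₋₂:
  k=0: a=11, p=11, q=1
  k=1: a=1, p=12, q=1
  k=2: a=1, p=23, q=2
  k=3: a=2, p=58, q=5
  k=4: a=7, p=429, q=37
  k=5: a=3, p=1345, q=116
  k=6: a=3, p=4464, q=385

4464/385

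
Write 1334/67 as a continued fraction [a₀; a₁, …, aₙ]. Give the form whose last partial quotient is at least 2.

[19; 1, 10, 6]

1334 = 19·67 + 61
67 = 1·61 + 6
61 = 10·6 + 1
6 = 6·1 + 0  (stop)
So 1334/67 = [19; 1, 10, 6].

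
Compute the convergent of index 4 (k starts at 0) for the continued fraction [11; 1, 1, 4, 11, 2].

Using pₖ = aₖpₖ₋₁ + pₖ₋₂, qₖ = aₖqₖ₋₁ + qₖ₋₂ (with p₋₁=1, p₋₂=0, q₋₁=0, q₋₂=1):
  k=0: a=11, p=11, q=1
  k=1: a=1, p=12, q=1
  k=2: a=1, p=23, q=2
  k=3: a=4, p=104, q=9
  k=4: a=11, p=1167, q=101

1167/101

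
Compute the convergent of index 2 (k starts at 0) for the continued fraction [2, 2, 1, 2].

7/3

Using pₖ = aₖpₖ₋₁ + pₖ₋₂, qₖ = aₖqₖ₋₁ + qₖ₋₂ (with p₋₁=1, p₋₂=0, q₋₁=0, q₋₂=1):
  k=0: a=2, p=2, q=1
  k=1: a=2, p=5, q=2
  k=2: a=1, p=7, q=3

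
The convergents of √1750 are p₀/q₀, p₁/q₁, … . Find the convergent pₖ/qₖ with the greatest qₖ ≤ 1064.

21042/503

√1750 = [41; 1, 4, 1, 82, …] (period length 4).
Convergents:
  p_0/q_0 = 41/1
  p_1/q_1 = 42/1
  p_2/q_2 = 209/5
  p_3/q_3 = 251/6
  p_4/q_4 = 20791/497
  p_5/q_5 = 21042/503
  p_6/q_6 = 104959/2509
q_5 = 503 ≤ 1064 < 2509 = q_6, so the answer is 21042/503.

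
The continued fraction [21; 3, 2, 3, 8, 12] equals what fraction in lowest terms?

51355/2412

Using pₖ = aₖpₖ₋₁ + pₖ₋₂ and qₖ = aₖqₖ₋₁ + qₖ₋₂:
  k=0: a=21, p=21, q=1
  k=1: a=3, p=64, q=3
  k=2: a=2, p=149, q=7
  k=3: a=3, p=511, q=24
  k=4: a=8, p=4237, q=199
  k=5: a=12, p=51355, q=2412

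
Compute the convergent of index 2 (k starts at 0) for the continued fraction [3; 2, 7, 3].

52/15

Using pₖ = aₖpₖ₋₁ + pₖ₋₂, qₖ = aₖqₖ₋₁ + qₖ₋₂ (with p₋₁=1, p₋₂=0, q₋₁=0, q₋₂=1):
  k=0: a=3, p=3, q=1
  k=1: a=2, p=7, q=2
  k=2: a=7, p=52, q=15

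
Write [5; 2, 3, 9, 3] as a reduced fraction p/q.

1097/202

Using pₖ = aₖpₖ₋₁ + pₖ₋₂ and qₖ = aₖqₖ₋₁ + qₖ₋₂:
  k=0: a=5, p=5, q=1
  k=1: a=2, p=11, q=2
  k=2: a=3, p=38, q=7
  k=3: a=9, p=353, q=65
  k=4: a=3, p=1097, q=202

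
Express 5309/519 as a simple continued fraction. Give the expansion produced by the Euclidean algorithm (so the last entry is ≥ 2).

5309 = 10×519 + 119
519 = 4×119 + 43
119 = 2×43 + 33
43 = 1×33 + 10
33 = 3×10 + 3
10 = 3×3 + 1
3 = 3×1 + 0  (stop)
So 5309/519 = [10; 4, 2, 1, 3, 3, 3].

[10; 4, 2, 1, 3, 3, 3]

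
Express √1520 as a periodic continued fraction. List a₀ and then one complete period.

[38; 1, 76]

a₀ = ⌊√1520⌋ = 38.
With m₀=0, d₀=1 and mₖ₊₁ = dₖaₖ − mₖ, dₖ₊₁ = (n − mₖ₊₁²)/dₖ, aₖ₊₁ = ⌊(a₀+mₖ₊₁)/dₖ₊₁⌋:
  k=1: m=38, d=76, a=1
  k=2: m=38, d=1, a=76
d=1 and a=2a₀=76 at k=2, so the next step gives (m, d) = (38, 76) again — its k=1 value — and the period has length 2.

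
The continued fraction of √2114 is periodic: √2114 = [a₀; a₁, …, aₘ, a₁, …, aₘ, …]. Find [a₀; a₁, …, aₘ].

a₀ = ⌊√2114⌋ = 45.

[45; 1, 44, 1, 90]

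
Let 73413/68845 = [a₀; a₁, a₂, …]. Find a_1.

15

73413 = 1·68845 + 4568   →  a_0 = 1
68845 = 15·4568 + 325   →  a_1 = 15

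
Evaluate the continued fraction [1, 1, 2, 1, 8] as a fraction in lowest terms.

Fold from the inside: start with 8/1.
  1 + 1/8 = 9/8
  2 + 8/9 = 26/9
  1 + 9/26 = 35/26
  1 + 26/35 = 61/35

61/35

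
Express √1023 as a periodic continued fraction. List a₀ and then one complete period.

a₀ = ⌊√1023⌋ = 31.
With m₀=0, d₀=1 and mₖ₊₁ = dₖaₖ − mₖ, dₖ₊₁ = (n − mₖ₊₁²)/dₖ, aₖ₊₁ = ⌊(a₀+mₖ₊₁)/dₖ₊₁⌋:
  k=1: m=31, d=62, a=1
  k=2: m=31, d=1, a=62
d=1 and a=2a₀=62 at k=2, so the next step gives (m, d) = (31, 62) again — its k=1 value — and the period has length 2.

[31; 1, 62]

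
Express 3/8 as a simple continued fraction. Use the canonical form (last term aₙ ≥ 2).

[0; 2, 1, 2]

3 = 0*8 + 3
8 = 2*3 + 2
3 = 1*2 + 1
2 = 2*1 + 0  (stop)
So 3/8 = [0; 2, 1, 2].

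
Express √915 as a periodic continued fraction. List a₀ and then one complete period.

a₀ = ⌊√915⌋ = 30.
With m₀=0, d₀=1 and mₖ₊₁ = dₖaₖ − mₖ, dₖ₊₁ = (n − mₖ₊₁²)/dₖ, aₖ₊₁ = ⌊(a₀+mₖ₊₁)/dₖ₊₁⌋:
  k=1: m=30, d=15, a=4
  k=2: m=30, d=1, a=60
d=1 and a=2a₀=60 at k=2, so the next step gives (m, d) = (30, 15) again — its k=1 value — and the period has length 2.

[30; 4, 60]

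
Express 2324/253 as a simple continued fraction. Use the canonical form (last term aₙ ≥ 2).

[9; 5, 2, 1, 1, 1, 1, 3]

2324 = 9·253 + 47
253 = 5·47 + 18
47 = 2·18 + 11
18 = 1·11 + 7
11 = 1·7 + 4
7 = 1·4 + 3
4 = 1·3 + 1
3 = 3·1 + 0  (stop)
So 2324/253 = [9; 5, 2, 1, 1, 1, 1, 3].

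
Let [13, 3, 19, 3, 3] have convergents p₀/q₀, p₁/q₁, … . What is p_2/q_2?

773/58

Using pₖ = aₖpₖ₋₁ + pₖ₋₂, qₖ = aₖqₖ₋₁ + qₖ₋₂ (with p₋₁=1, p₋₂=0, q₋₁=0, q₋₂=1):
  k=0: a=13, p=13, q=1
  k=1: a=3, p=40, q=3
  k=2: a=19, p=773, q=58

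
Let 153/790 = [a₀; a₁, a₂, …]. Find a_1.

153 = 0·790 + 153   →  a_0 = 0
790 = 5·153 + 25   →  a_1 = 5

5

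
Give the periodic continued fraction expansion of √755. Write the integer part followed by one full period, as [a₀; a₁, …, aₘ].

[27; 2, 10, 2, 54]

a₀ = ⌊√755⌋ = 27.
With m₀=0, d₀=1 and mₖ₊₁ = dₖaₖ − mₖ, dₖ₊₁ = (n − mₖ₊₁²)/dₖ, aₖ₊₁ = ⌊(a₀+mₖ₊₁)/dₖ₊₁⌋:
  k=1: m=27, d=26, a=2
  k=2: m=25, d=5, a=10
  k=3: m=25, d=26, a=2
  k=4: m=27, d=1, a=54
d=1 and a=2a₀=54 at k=4, so the next step gives (m, d) = (27, 26) again — its k=1 value — and the period has length 4.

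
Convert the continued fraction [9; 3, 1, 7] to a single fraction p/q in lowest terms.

Fold from the inside: start with 7/1.
  1 + 1/7 = 8/7
  3 + 7/8 = 31/8
  9 + 8/31 = 287/31

287/31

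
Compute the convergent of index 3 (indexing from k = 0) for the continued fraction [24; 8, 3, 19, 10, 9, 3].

Using pₖ = aₖpₖ₋₁ + pₖ₋₂, qₖ = aₖqₖ₋₁ + qₖ₋₂ (with p₋₁=1, p₋₂=0, q₋₁=0, q₋₂=1):
  k=0: a=24, p=24, q=1
  k=1: a=8, p=193, q=8
  k=2: a=3, p=603, q=25
  k=3: a=19, p=11650, q=483

11650/483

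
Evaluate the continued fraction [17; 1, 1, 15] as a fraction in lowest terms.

Fold from the inside: start with 15/1.
  1 + 1/15 = 16/15
  1 + 15/16 = 31/16
  17 + 16/31 = 543/31

543/31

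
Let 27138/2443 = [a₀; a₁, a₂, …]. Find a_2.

4

27138 = 11·2443 + 265   →  a_0 = 11
2443 = 9·265 + 58   →  a_1 = 9
265 = 4·58 + 33   →  a_2 = 4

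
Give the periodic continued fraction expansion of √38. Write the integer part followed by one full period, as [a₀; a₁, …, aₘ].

[6; 6, 12]

a₀ = ⌊√38⌋ = 6.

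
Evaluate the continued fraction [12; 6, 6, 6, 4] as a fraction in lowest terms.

Fold from the inside: start with 4/1.
  6 + 1/4 = 25/4
  6 + 4/25 = 154/25
  6 + 25/154 = 949/154
  12 + 154/949 = 11542/949

11542/949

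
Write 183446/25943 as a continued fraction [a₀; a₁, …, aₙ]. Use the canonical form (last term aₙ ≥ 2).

183446 = 7×25943 + 1845
25943 = 14×1845 + 113
1845 = 16×113 + 37
113 = 3×37 + 2
37 = 18×2 + 1
2 = 2×1 + 0  (stop)
So 183446/25943 = [7; 14, 16, 3, 18, 2].

[7; 14, 16, 3, 18, 2]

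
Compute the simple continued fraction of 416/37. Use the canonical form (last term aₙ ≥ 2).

[11; 4, 9]

416 = 11×37 + 9
37 = 4×9 + 1
9 = 9×1 + 0  (stop)
So 416/37 = [11; 4, 9].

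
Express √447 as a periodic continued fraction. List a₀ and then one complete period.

a₀ = ⌊√447⌋ = 21.

[21; 7, 42]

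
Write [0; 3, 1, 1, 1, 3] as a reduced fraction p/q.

11/40

Fold from the inside: start with 3/1.
  1 + 1/3 = 4/3
  1 + 3/4 = 7/4
  1 + 4/7 = 11/7
  3 + 7/11 = 40/11
  0 + 11/40 = 11/40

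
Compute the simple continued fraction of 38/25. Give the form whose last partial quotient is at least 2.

[1; 1, 1, 12]

38 = 1*25 + 13
25 = 1*13 + 12
13 = 1*12 + 1
12 = 12*1 + 0  (stop)
So 38/25 = [1; 1, 1, 12].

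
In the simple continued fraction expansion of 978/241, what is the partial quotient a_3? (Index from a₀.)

978 = 4·241 + 14   →  a_0 = 4
241 = 17·14 + 3   →  a_1 = 17
14 = 4·3 + 2   →  a_2 = 4
3 = 1·2 + 1   →  a_3 = 1

1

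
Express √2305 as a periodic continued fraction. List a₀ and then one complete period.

a₀ = ⌊√2305⌋ = 48.
With m₀=0, d₀=1 and mₖ₊₁ = dₖaₖ − mₖ, dₖ₊₁ = (n − mₖ₊₁²)/dₖ, aₖ₊₁ = ⌊(a₀+mₖ₊₁)/dₖ₊₁⌋:
  k=1: m=48, d=1, a=96
d=1 and a=2a₀=96 at k=1, so the next step gives (m, d) = (48, 1) again — its k=1 value — and the period has length 1.

[48; 96]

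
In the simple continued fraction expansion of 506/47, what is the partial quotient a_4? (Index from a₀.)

1

506 = 10·47 + 36   →  a_0 = 10
47 = 1·36 + 11   →  a_1 = 1
36 = 3·11 + 3   →  a_2 = 3
11 = 3·3 + 2   →  a_3 = 3
3 = 1·2 + 1   →  a_4 = 1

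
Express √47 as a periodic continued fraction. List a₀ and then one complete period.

[6; 1, 5, 1, 12]

a₀ = ⌊√47⌋ = 6.
With m₀=0, d₀=1 and mₖ₊₁ = dₖaₖ − mₖ, dₖ₊₁ = (n − mₖ₊₁²)/dₖ, aₖ₊₁ = ⌊(a₀+mₖ₊₁)/dₖ₊₁⌋:
  k=1: m=6, d=11, a=1
  k=2: m=5, d=2, a=5
  k=3: m=5, d=11, a=1
  k=4: m=6, d=1, a=12
d=1 and a=2a₀=12 at k=4, so the next step gives (m, d) = (6, 11) again — its k=1 value — and the period has length 4.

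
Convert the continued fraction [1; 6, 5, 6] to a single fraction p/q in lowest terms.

Using pₖ = aₖpₖ₋₁ + pₖ₋₂ and qₖ = aₖqₖ₋₁ + qₖ₋₂:
  k=0: a=1, p=1, q=1
  k=1: a=6, p=7, q=6
  k=2: a=5, p=36, q=31
  k=3: a=6, p=223, q=192

223/192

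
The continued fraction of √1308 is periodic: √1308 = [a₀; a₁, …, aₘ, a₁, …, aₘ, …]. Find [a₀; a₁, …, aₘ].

[36; 6, 72]

a₀ = ⌊√1308⌋ = 36.
With m₀=0, d₀=1 and mₖ₊₁ = dₖaₖ − mₖ, dₖ₊₁ = (n − mₖ₊₁²)/dₖ, aₖ₊₁ = ⌊(a₀+mₖ₊₁)/dₖ₊₁⌋:
  k=1: m=36, d=12, a=6
  k=2: m=36, d=1, a=72
d=1 and a=2a₀=72 at k=2, so the next step gives (m, d) = (36, 12) again — its k=1 value — and the period has length 2.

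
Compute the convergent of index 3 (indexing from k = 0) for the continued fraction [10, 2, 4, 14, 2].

Using pₖ = aₖpₖ₋₁ + pₖ₋₂, qₖ = aₖqₖ₋₁ + qₖ₋₂ (with p₋₁=1, p₋₂=0, q₋₁=0, q₋₂=1):
  k=0: a=10, p=10, q=1
  k=1: a=2, p=21, q=2
  k=2: a=4, p=94, q=9
  k=3: a=14, p=1337, q=128

1337/128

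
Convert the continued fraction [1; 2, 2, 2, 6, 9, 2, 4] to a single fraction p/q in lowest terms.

Using pₖ = aₖpₖ₋₁ + pₖ₋₂ and qₖ = aₖqₖ₋₁ + qₖ₋₂:
  k=0: a=1, p=1, q=1
  k=1: a=2, p=3, q=2
  k=2: a=2, p=7, q=5
  k=3: a=2, p=17, q=12
  k=4: a=6, p=109, q=77
  k=5: a=9, p=998, q=705
  k=6: a=2, p=2105, q=1487
  k=7: a=4, p=9418, q=6653

9418/6653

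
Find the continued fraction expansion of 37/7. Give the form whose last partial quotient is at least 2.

37 = 5·7 + 2
7 = 3·2 + 1
2 = 2·1 + 0  (stop)
So 37/7 = [5; 3, 2].

[5; 3, 2]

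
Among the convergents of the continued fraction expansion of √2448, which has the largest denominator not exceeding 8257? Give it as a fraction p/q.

√2448 = [49; 2, 10, 2, 98, …] (period length 4).
Convergents:
  p_0/q_0 = 49/1
  p_1/q_1 = 99/2
  p_2/q_2 = 1039/21
  p_3/q_3 = 2177/44
  p_4/q_4 = 214385/4333
  p_5/q_5 = 430947/8710
q_4 = 4333 ≤ 8257 < 8710 = q_5, so the answer is 214385/4333.

214385/4333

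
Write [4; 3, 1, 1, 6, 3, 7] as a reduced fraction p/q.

4544/1061

Using pₖ = aₖpₖ₋₁ + pₖ₋₂ and qₖ = aₖqₖ₋₁ + qₖ₋₂:
  k=0: a=4, p=4, q=1
  k=1: a=3, p=13, q=3
  k=2: a=1, p=17, q=4
  k=3: a=1, p=30, q=7
  k=4: a=6, p=197, q=46
  k=5: a=3, p=621, q=145
  k=6: a=7, p=4544, q=1061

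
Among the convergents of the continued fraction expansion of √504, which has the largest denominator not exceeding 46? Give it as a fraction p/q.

449/20

√504 = [22; 2, 4, 2, 44, …] (period length 4).
Convergents:
  p_0/q_0 = 22/1
  p_1/q_1 = 45/2
  p_2/q_2 = 202/9
  p_3/q_3 = 449/20
  p_4/q_4 = 19958/889
q_3 = 20 ≤ 46 < 889 = q_4, so the answer is 449/20.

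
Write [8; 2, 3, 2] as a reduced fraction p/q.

Fold from the inside: start with 2/1.
  3 + 1/2 = 7/2
  2 + 2/7 = 16/7
  8 + 7/16 = 135/16

135/16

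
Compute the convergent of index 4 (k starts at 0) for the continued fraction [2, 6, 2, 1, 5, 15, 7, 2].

233/108

Using pₖ = aₖpₖ₋₁ + pₖ₋₂, qₖ = aₖqₖ₋₁ + qₖ₋₂ (with p₋₁=1, p₋₂=0, q₋₁=0, q₋₂=1):
  k=0: a=2, p=2, q=1
  k=1: a=6, p=13, q=6
  k=2: a=2, p=28, q=13
  k=3: a=1, p=41, q=19
  k=4: a=5, p=233, q=108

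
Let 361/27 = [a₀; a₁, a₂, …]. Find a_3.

2

361 = 13·27 + 10   →  a_0 = 13
27 = 2·10 + 7   →  a_1 = 2
10 = 1·7 + 3   →  a_2 = 1
7 = 2·3 + 1   →  a_3 = 2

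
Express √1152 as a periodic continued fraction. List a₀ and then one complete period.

[33; 1, 15, 1, 66]

a₀ = ⌊√1152⌋ = 33.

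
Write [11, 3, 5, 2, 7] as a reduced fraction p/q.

2953/261

Fold from the inside: start with 7/1.
  2 + 1/7 = 15/7
  5 + 7/15 = 82/15
  3 + 15/82 = 261/82
  11 + 82/261 = 2953/261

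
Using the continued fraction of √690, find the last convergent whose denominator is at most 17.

394/15

√690 = [26; 3, 1, 2, 1, 3, 52, …] (period length 6).
Convergents:
  p_0/q_0 = 26/1
  p_1/q_1 = 79/3
  p_2/q_2 = 105/4
  p_3/q_3 = 289/11
  p_4/q_4 = 394/15
  p_5/q_5 = 1471/56
q_4 = 15 ≤ 17 < 56 = q_5, so the answer is 394/15.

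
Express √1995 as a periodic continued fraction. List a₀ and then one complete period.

a₀ = ⌊√1995⌋ = 44.
With m₀=0, d₀=1 and mₖ₊₁ = dₖaₖ − mₖ, dₖ₊₁ = (n − mₖ₊₁²)/dₖ, aₖ₊₁ = ⌊(a₀+mₖ₊₁)/dₖ₊₁⌋:
  k=1: m=44, d=59, a=1
  k=2: m=15, d=30, a=1
  k=3: m=15, d=59, a=1
  k=4: m=44, d=1, a=88
d=1 and a=2a₀=88 at k=4, so the next step gives (m, d) = (44, 59) again — its k=1 value — and the period has length 4.

[44; 1, 1, 1, 88]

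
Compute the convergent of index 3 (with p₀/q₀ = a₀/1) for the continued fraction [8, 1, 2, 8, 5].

Using pₖ = aₖpₖ₋₁ + pₖ₋₂, qₖ = aₖqₖ₋₁ + qₖ₋₂ (with p₋₁=1, p₋₂=0, q₋₁=0, q₋₂=1):
  k=0: a=8, p=8, q=1
  k=1: a=1, p=9, q=1
  k=2: a=2, p=26, q=3
  k=3: a=8, p=217, q=25

217/25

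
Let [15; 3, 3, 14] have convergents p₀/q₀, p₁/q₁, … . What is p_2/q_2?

153/10

Using pₖ = aₖpₖ₋₁ + pₖ₋₂, qₖ = aₖqₖ₋₁ + qₖ₋₂ (with p₋₁=1, p₋₂=0, q₋₁=0, q₋₂=1):
  k=0: a=15, p=15, q=1
  k=1: a=3, p=46, q=3
  k=2: a=3, p=153, q=10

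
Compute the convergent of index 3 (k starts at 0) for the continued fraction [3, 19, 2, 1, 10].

Using pₖ = aₖpₖ₋₁ + pₖ₋₂, qₖ = aₖqₖ₋₁ + qₖ₋₂ (with p₋₁=1, p₋₂=0, q₋₁=0, q₋₂=1):
  k=0: a=3, p=3, q=1
  k=1: a=19, p=58, q=19
  k=2: a=2, p=119, q=39
  k=3: a=1, p=177, q=58

177/58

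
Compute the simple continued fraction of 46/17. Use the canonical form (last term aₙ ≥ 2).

46 = 2*17 + 12
17 = 1*12 + 5
12 = 2*5 + 2
5 = 2*2 + 1
2 = 2*1 + 0  (stop)
So 46/17 = [2; 1, 2, 2, 2].

[2; 1, 2, 2, 2]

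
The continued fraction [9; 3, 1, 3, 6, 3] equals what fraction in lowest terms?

Fold from the inside: start with 3/1.
  6 + 1/3 = 19/3
  3 + 3/19 = 60/19
  1 + 19/60 = 79/60
  3 + 60/79 = 297/79
  9 + 79/297 = 2752/297

2752/297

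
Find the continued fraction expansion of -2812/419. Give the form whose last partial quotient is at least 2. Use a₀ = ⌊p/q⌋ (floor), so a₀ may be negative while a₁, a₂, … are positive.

-2812 = -7·419 + 121
419 = 3·121 + 56
121 = 2·56 + 9
56 = 6·9 + 2
9 = 4·2 + 1
2 = 2·1 + 0  (stop)
So -2812/419 = [-7; 3, 2, 6, 4, 2].

[-7; 3, 2, 6, 4, 2]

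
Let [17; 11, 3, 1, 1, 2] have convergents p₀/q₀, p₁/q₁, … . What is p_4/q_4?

1350/79

Using pₖ = aₖpₖ₋₁ + pₖ₋₂, qₖ = aₖqₖ₋₁ + qₖ₋₂ (with p₋₁=1, p₋₂=0, q₋₁=0, q₋₂=1):
  k=0: a=17, p=17, q=1
  k=1: a=11, p=188, q=11
  k=2: a=3, p=581, q=34
  k=3: a=1, p=769, q=45
  k=4: a=1, p=1350, q=79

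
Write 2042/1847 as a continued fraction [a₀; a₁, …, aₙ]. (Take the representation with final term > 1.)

[1; 9, 2, 8, 2, 1, 3]

2042 = 1*1847 + 195
1847 = 9*195 + 92
195 = 2*92 + 11
92 = 8*11 + 4
11 = 2*4 + 3
4 = 1*3 + 1
3 = 3*1 + 0  (stop)
So 2042/1847 = [1; 9, 2, 8, 2, 1, 3].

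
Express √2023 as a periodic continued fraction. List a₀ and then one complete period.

[44; 1, 43, 1, 88]

a₀ = ⌊√2023⌋ = 44.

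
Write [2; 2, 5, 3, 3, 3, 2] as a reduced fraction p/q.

2167/882

Fold from the inside: start with 2/1.
  3 + 1/2 = 7/2
  3 + 2/7 = 23/7
  3 + 7/23 = 76/23
  5 + 23/76 = 403/76
  2 + 76/403 = 882/403
  2 + 403/882 = 2167/882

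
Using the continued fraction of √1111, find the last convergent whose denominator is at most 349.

√1111 = [33; 3, 66, …] (period length 2).
Convergents:
  p_0/q_0 = 33/1
  p_1/q_1 = 100/3
  p_2/q_2 = 6633/199
  p_3/q_3 = 19999/600
q_2 = 199 ≤ 349 < 600 = q_3, so the answer is 6633/199.

6633/199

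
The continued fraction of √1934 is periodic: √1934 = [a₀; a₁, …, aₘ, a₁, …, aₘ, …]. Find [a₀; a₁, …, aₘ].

[43; 1, 42, 1, 86]

a₀ = ⌊√1934⌋ = 43.
With m₀=0, d₀=1 and mₖ₊₁ = dₖaₖ − mₖ, dₖ₊₁ = (n − mₖ₊₁²)/dₖ, aₖ₊₁ = ⌊(a₀+mₖ₊₁)/dₖ₊₁⌋:
  k=1: m=43, d=85, a=1
  k=2: m=42, d=2, a=42
  k=3: m=42, d=85, a=1
  k=4: m=43, d=1, a=86
d=1 and a=2a₀=86 at k=4, so the next step gives (m, d) = (43, 85) again — its k=1 value — and the period has length 4.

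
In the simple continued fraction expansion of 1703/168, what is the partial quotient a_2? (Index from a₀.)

1703 = 10·168 + 23   →  a_0 = 10
168 = 7·23 + 7   →  a_1 = 7
23 = 3·7 + 2   →  a_2 = 3

3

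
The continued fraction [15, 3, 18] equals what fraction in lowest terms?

843/55

Using pₖ = aₖpₖ₋₁ + pₖ₋₂ and qₖ = aₖqₖ₋₁ + qₖ₋₂:
  k=0: a=15, p=15, q=1
  k=1: a=3, p=46, q=3
  k=2: a=18, p=843, q=55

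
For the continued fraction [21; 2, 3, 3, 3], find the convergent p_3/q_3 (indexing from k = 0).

493/23

Using pₖ = aₖpₖ₋₁ + pₖ₋₂, qₖ = aₖqₖ₋₁ + qₖ₋₂ (with p₋₁=1, p₋₂=0, q₋₁=0, q₋₂=1):
  k=0: a=21, p=21, q=1
  k=1: a=2, p=43, q=2
  k=2: a=3, p=150, q=7
  k=3: a=3, p=493, q=23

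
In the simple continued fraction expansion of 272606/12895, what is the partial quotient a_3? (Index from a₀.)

3

272606 = 21·12895 + 1811   →  a_0 = 21
12895 = 7·1811 + 218   →  a_1 = 7
1811 = 8·218 + 67   →  a_2 = 8
218 = 3·67 + 17   →  a_3 = 3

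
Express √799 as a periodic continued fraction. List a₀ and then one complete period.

[28; 3, 1, 3, 56]

a₀ = ⌊√799⌋ = 28.
With m₀=0, d₀=1 and mₖ₊₁ = dₖaₖ − mₖ, dₖ₊₁ = (n − mₖ₊₁²)/dₖ, aₖ₊₁ = ⌊(a₀+mₖ₊₁)/dₖ₊₁⌋:
  k=1: m=28, d=15, a=3
  k=2: m=17, d=34, a=1
  k=3: m=17, d=15, a=3
  k=4: m=28, d=1, a=56
d=1 and a=2a₀=56 at k=4, so the next step gives (m, d) = (28, 15) again — its k=1 value — and the period has length 4.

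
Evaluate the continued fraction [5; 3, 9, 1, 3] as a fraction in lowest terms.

644/121

Using pₖ = aₖpₖ₋₁ + pₖ₋₂ and qₖ = aₖqₖ₋₁ + qₖ₋₂:
  k=0: a=5, p=5, q=1
  k=1: a=3, p=16, q=3
  k=2: a=9, p=149, q=28
  k=3: a=1, p=165, q=31
  k=4: a=3, p=644, q=121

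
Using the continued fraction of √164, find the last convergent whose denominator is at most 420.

2049/160

√164 = [12; 1, 4, 6, 4, 1, 24, …] (period length 6).
Convergents:
  p_0/q_0 = 12/1
  p_1/q_1 = 13/1
  p_2/q_2 = 64/5
  p_3/q_3 = 397/31
  p_4/q_4 = 1652/129
  p_5/q_5 = 2049/160
  p_6/q_6 = 50828/3969
q_5 = 160 ≤ 420 < 3969 = q_6, so the answer is 2049/160.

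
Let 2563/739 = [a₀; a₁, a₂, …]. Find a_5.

2563 = 3·739 + 346   →  a_0 = 3
739 = 2·346 + 47   →  a_1 = 2
346 = 7·47 + 17   →  a_2 = 7
47 = 2·17 + 13   →  a_3 = 2
17 = 1·13 + 4   →  a_4 = 1
13 = 3·4 + 1   →  a_5 = 3

3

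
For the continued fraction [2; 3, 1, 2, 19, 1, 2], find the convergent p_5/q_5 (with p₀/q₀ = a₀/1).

Using pₖ = aₖpₖ₋₁ + pₖ₋₂, qₖ = aₖqₖ₋₁ + qₖ₋₂ (with p₋₁=1, p₋₂=0, q₋₁=0, q₋₂=1):
  k=0: a=2, p=2, q=1
  k=1: a=3, p=7, q=3
  k=2: a=1, p=9, q=4
  k=3: a=2, p=25, q=11
  k=4: a=19, p=484, q=213
  k=5: a=1, p=509, q=224

509/224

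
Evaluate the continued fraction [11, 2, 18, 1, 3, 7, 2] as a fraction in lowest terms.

Using pₖ = aₖpₖ₋₁ + pₖ₋₂ and qₖ = aₖqₖ₋₁ + qₖ₋₂:
  k=0: a=11, p=11, q=1
  k=1: a=2, p=23, q=2
  k=2: a=18, p=425, q=37
  k=3: a=1, p=448, q=39
  k=4: a=3, p=1769, q=154
  k=5: a=7, p=12831, q=1117
  k=6: a=2, p=27431, q=2388

27431/2388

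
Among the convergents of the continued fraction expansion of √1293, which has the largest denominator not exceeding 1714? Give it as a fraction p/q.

√1293 = [35; 1, 22, 1, 70, …] (period length 4).
Convergents:
  p_0/q_0 = 35/1
  p_1/q_1 = 36/1
  p_2/q_2 = 827/23
  p_3/q_3 = 863/24
  p_4/q_4 = 61237/1703
  p_5/q_5 = 62100/1727
q_4 = 1703 ≤ 1714 < 1727 = q_5, so the answer is 61237/1703.

61237/1703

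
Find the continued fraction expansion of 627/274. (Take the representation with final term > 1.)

627 = 2·274 + 79
274 = 3·79 + 37
79 = 2·37 + 5
37 = 7·5 + 2
5 = 2·2 + 1
2 = 2·1 + 0  (stop)
So 627/274 = [2; 3, 2, 7, 2, 2].

[2; 3, 2, 7, 2, 2]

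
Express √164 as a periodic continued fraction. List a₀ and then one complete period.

a₀ = ⌊√164⌋ = 12.

[12; 1, 4, 6, 4, 1, 24]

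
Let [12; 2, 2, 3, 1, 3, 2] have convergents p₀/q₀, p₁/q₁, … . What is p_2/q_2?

Using pₖ = aₖpₖ₋₁ + pₖ₋₂, qₖ = aₖqₖ₋₁ + qₖ₋₂ (with p₋₁=1, p₋₂=0, q₋₁=0, q₋₂=1):
  k=0: a=12, p=12, q=1
  k=1: a=2, p=25, q=2
  k=2: a=2, p=62, q=5

62/5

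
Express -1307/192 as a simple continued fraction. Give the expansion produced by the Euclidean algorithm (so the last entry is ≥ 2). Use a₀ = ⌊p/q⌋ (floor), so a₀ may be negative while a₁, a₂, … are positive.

[-7; 5, 5, 3, 2]

-1307 = -7×192 + 37
192 = 5×37 + 7
37 = 5×7 + 2
7 = 3×2 + 1
2 = 2×1 + 0  (stop)
So -1307/192 = [-7; 5, 5, 3, 2].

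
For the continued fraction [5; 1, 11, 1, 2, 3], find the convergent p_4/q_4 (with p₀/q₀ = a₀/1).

Using pₖ = aₖpₖ₋₁ + pₖ₋₂, qₖ = aₖqₖ₋₁ + qₖ₋₂ (with p₋₁=1, p₋₂=0, q₋₁=0, q₋₂=1):
  k=0: a=5, p=5, q=1
  k=1: a=1, p=6, q=1
  k=2: a=11, p=71, q=12
  k=3: a=1, p=77, q=13
  k=4: a=2, p=225, q=38

225/38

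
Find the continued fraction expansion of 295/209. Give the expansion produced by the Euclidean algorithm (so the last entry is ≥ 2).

295 = 1×209 + 86
209 = 2×86 + 37
86 = 2×37 + 12
37 = 3×12 + 1
12 = 12×1 + 0  (stop)
So 295/209 = [1; 2, 2, 3, 12].

[1; 2, 2, 3, 12]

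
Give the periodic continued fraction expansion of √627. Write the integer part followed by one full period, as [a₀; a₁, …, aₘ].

a₀ = ⌊√627⌋ = 25.
With m₀=0, d₀=1 and mₖ₊₁ = dₖaₖ − mₖ, dₖ₊₁ = (n − mₖ₊₁²)/dₖ, aₖ₊₁ = ⌊(a₀+mₖ₊₁)/dₖ₊₁⌋:
  k=1: m=25, d=2, a=25
  k=2: m=25, d=1, a=50
d=1 and a=2a₀=50 at k=2, so the next step gives (m, d) = (25, 2) again — its k=1 value — and the period has length 2.

[25; 25, 50]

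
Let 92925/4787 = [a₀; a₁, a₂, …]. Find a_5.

18

92925 = 19·4787 + 1972   →  a_0 = 19
4787 = 2·1972 + 843   →  a_1 = 2
1972 = 2·843 + 286   →  a_2 = 2
843 = 2·286 + 271   →  a_3 = 2
286 = 1·271 + 15   →  a_4 = 1
271 = 18·15 + 1   →  a_5 = 18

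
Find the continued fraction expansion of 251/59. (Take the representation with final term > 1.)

251 = 4*59 + 15
59 = 3*15 + 14
15 = 1*14 + 1
14 = 14*1 + 0  (stop)
So 251/59 = [4; 3, 1, 14].

[4; 3, 1, 14]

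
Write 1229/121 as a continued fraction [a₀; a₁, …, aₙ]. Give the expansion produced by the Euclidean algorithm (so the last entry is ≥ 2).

[10; 6, 2, 1, 2, 2]

1229 = 10*121 + 19
121 = 6*19 + 7
19 = 2*7 + 5
7 = 1*5 + 2
5 = 2*2 + 1
2 = 2*1 + 0  (stop)
So 1229/121 = [10; 6, 2, 1, 2, 2].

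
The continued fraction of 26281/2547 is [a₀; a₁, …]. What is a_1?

3

26281 = 10·2547 + 811   →  a_0 = 10
2547 = 3·811 + 114   →  a_1 = 3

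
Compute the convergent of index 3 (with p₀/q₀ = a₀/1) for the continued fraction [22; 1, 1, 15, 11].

698/31

Using pₖ = aₖpₖ₋₁ + pₖ₋₂, qₖ = aₖqₖ₋₁ + qₖ₋₂ (with p₋₁=1, p₋₂=0, q₋₁=0, q₋₂=1):
  k=0: a=22, p=22, q=1
  k=1: a=1, p=23, q=1
  k=2: a=1, p=45, q=2
  k=3: a=15, p=698, q=31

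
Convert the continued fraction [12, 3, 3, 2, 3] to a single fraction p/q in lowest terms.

Fold from the inside: start with 3/1.
  2 + 1/3 = 7/3
  3 + 3/7 = 24/7
  3 + 7/24 = 79/24
  12 + 24/79 = 972/79

972/79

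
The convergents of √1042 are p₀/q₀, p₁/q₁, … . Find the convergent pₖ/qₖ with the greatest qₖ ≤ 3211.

√1042 = [32; 3, 1, 1, 3, 64, …] (period length 5).
Convergents:
  p_0/q_0 = 32/1
  p_1/q_1 = 97/3
  p_2/q_2 = 129/4
  p_3/q_3 = 226/7
  p_4/q_4 = 807/25
  p_5/q_5 = 51874/1607
  p_6/q_6 = 156429/4846
q_5 = 1607 ≤ 3211 < 4846 = q_6, so the answer is 51874/1607.

51874/1607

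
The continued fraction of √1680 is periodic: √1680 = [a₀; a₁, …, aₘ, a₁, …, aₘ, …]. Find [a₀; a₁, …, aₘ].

[40; 1, 80]

a₀ = ⌊√1680⌋ = 40.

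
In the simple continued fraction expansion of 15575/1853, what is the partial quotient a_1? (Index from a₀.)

15575 = 8·1853 + 751   →  a_0 = 8
1853 = 2·751 + 351   →  a_1 = 2

2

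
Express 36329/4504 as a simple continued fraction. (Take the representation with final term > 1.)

[8; 15, 6, 16, 3]

36329 = 8×4504 + 297
4504 = 15×297 + 49
297 = 6×49 + 3
49 = 16×3 + 1
3 = 3×1 + 0  (stop)
So 36329/4504 = [8; 15, 6, 16, 3].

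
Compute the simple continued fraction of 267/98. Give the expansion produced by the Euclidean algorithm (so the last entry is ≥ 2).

267 = 2×98 + 71
98 = 1×71 + 27
71 = 2×27 + 17
27 = 1×17 + 10
17 = 1×10 + 7
10 = 1×7 + 3
7 = 2×3 + 1
3 = 3×1 + 0  (stop)
So 267/98 = [2; 1, 2, 1, 1, 1, 2, 3].

[2; 1, 2, 1, 1, 1, 2, 3]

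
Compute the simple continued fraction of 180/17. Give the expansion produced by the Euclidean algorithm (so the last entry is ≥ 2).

180 = 10*17 + 10
17 = 1*10 + 7
10 = 1*7 + 3
7 = 2*3 + 1
3 = 3*1 + 0  (stop)
So 180/17 = [10; 1, 1, 2, 3].

[10; 1, 1, 2, 3]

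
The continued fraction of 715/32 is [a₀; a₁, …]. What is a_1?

2

715 = 22·32 + 11   →  a_0 = 22
32 = 2·11 + 10   →  a_1 = 2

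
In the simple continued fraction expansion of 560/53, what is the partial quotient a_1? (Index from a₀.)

560 = 10·53 + 30   →  a_0 = 10
53 = 1·30 + 23   →  a_1 = 1

1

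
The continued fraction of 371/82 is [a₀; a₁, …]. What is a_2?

1

371 = 4·82 + 43   →  a_0 = 4
82 = 1·43 + 39   →  a_1 = 1
43 = 1·39 + 4   →  a_2 = 1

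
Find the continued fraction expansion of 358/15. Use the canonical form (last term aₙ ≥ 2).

[23; 1, 6, 2]

358 = 23×15 + 13
15 = 1×13 + 2
13 = 6×2 + 1
2 = 2×1 + 0  (stop)
So 358/15 = [23; 1, 6, 2].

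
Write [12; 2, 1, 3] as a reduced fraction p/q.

Fold from the inside: start with 3/1.
  1 + 1/3 = 4/3
  2 + 3/4 = 11/4
  12 + 4/11 = 136/11

136/11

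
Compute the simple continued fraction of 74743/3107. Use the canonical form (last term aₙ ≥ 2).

[24; 17, 1, 3, 14, 3]

74743 = 24×3107 + 175
3107 = 17×175 + 132
175 = 1×132 + 43
132 = 3×43 + 3
43 = 14×3 + 1
3 = 3×1 + 0  (stop)
So 74743/3107 = [24; 17, 1, 3, 14, 3].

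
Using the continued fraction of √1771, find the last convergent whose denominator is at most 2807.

42462/1009

√1771 = [42; 12, 84, …] (period length 2).
Convergents:
  p_0/q_0 = 42/1
  p_1/q_1 = 505/12
  p_2/q_2 = 42462/1009
  p_3/q_3 = 510049/12120
q_2 = 1009 ≤ 2807 < 12120 = q_3, so the answer is 42462/1009.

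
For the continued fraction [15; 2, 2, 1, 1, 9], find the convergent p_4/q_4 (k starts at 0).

185/12

Using pₖ = aₖpₖ₋₁ + pₖ₋₂, qₖ = aₖqₖ₋₁ + qₖ₋₂ (with p₋₁=1, p₋₂=0, q₋₁=0, q₋₂=1):
  k=0: a=15, p=15, q=1
  k=1: a=2, p=31, q=2
  k=2: a=2, p=77, q=5
  k=3: a=1, p=108, q=7
  k=4: a=1, p=185, q=12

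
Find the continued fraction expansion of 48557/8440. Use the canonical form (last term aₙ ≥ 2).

48557 = 5·8440 + 6357
8440 = 1·6357 + 2083
6357 = 3·2083 + 108
2083 = 19·108 + 31
108 = 3·31 + 15
31 = 2·15 + 1
15 = 15·1 + 0  (stop)
So 48557/8440 = [5; 1, 3, 19, 3, 2, 15].

[5; 1, 3, 19, 3, 2, 15]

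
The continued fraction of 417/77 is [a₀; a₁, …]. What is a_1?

417 = 5·77 + 32   →  a_0 = 5
77 = 2·32 + 13   →  a_1 = 2

2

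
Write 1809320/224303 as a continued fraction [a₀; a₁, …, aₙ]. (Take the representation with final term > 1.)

[8; 15, 17, 3, 1, 5, 12, 3]

1809320 = 8·224303 + 14896
224303 = 15·14896 + 863
14896 = 17·863 + 225
863 = 3·225 + 188
225 = 1·188 + 37
188 = 5·37 + 3
37 = 12·3 + 1
3 = 3·1 + 0  (stop)
So 1809320/224303 = [8; 15, 17, 3, 1, 5, 12, 3].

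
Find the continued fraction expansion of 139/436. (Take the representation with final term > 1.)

139 = 0×436 + 139
436 = 3×139 + 19
139 = 7×19 + 6
19 = 3×6 + 1
6 = 6×1 + 0  (stop)
So 139/436 = [0; 3, 7, 3, 6].

[0; 3, 7, 3, 6]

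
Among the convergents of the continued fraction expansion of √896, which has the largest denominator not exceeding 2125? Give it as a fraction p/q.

√896 = [29; 1, 13, 1, 58, …] (period length 4).
Convergents:
  p_0/q_0 = 29/1
  p_1/q_1 = 30/1
  p_2/q_2 = 419/14
  p_3/q_3 = 449/15
  p_4/q_4 = 26461/884
  p_5/q_5 = 26910/899
  p_6/q_6 = 376291/12571
q_5 = 899 ≤ 2125 < 12571 = q_6, so the answer is 26910/899.

26910/899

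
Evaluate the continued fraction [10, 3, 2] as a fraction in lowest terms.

72/7

Using pₖ = aₖpₖ₋₁ + pₖ₋₂ and qₖ = aₖqₖ₋₁ + qₖ₋₂:
  k=0: a=10, p=10, q=1
  k=1: a=3, p=31, q=3
  k=2: a=2, p=72, q=7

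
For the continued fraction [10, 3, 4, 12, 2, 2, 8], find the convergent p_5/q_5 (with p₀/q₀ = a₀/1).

Using pₖ = aₖpₖ₋₁ + pₖ₋₂, qₖ = aₖqₖ₋₁ + qₖ₋₂ (with p₋₁=1, p₋₂=0, q₋₁=0, q₋₂=1):
  k=0: a=10, p=10, q=1
  k=1: a=3, p=31, q=3
  k=2: a=4, p=134, q=13
  k=3: a=12, p=1639, q=159
  k=4: a=2, p=3412, q=331
  k=5: a=2, p=8463, q=821

8463/821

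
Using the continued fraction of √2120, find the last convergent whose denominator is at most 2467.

√2120 = [46; 23, 92, …] (period length 2).
Convergents:
  p_0/q_0 = 46/1
  p_1/q_1 = 1059/23
  p_2/q_2 = 97474/2117
  p_3/q_3 = 2242961/48714
q_2 = 2117 ≤ 2467 < 48714 = q_3, so the answer is 97474/2117.

97474/2117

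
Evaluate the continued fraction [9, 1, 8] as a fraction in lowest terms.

89/9

Fold from the inside: start with 8/1.
  1 + 1/8 = 9/8
  9 + 8/9 = 89/9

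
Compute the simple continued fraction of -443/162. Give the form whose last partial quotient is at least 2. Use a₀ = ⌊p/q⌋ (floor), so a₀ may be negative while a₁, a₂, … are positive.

[-3; 3, 1, 3, 3, 3]

-443 = -3·162 + 43
162 = 3·43 + 33
43 = 1·33 + 10
33 = 3·10 + 3
10 = 3·3 + 1
3 = 3·1 + 0  (stop)
So -443/162 = [-3; 3, 1, 3, 3, 3].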